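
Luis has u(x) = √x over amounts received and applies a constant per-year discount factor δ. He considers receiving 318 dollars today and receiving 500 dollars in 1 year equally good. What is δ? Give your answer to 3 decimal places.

δ ≈ 0.797

Indifference means u(318) = δ · u(500), so δ = u(318)/u(500).
With u(x) = √x: δ = √318/√500 = √(318/500) = 0.79750.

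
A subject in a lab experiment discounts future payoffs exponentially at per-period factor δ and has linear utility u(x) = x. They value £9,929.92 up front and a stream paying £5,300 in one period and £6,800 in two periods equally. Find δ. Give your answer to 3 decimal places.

The stream is worth 5300δ + 6800δ² today, so 5300δ + 6800δ² = 9929.92.
That is, 6800δ² + 5300δ − 9929.92 = 0, a quadratic in δ.
The positive root is δ = [−5300 + √(5300² + 4·6800·9929.92)] / (2·6800) = (−5300 + 17268.000)/13600 ≈ 0.880.

δ ≈ 0.880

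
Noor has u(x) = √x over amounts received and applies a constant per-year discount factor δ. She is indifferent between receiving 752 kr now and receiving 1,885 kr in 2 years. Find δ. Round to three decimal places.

δ ≈ 0.795

Indifference means u(752) = δ^2 · u(1885), so δ^2 = u(752)/u(1885).
Since u(x) = √x, δ^2 = √(752/1885) = 0.63162.
Taking the square root: δ = 0.63162^(1/2) ≈ 0.795.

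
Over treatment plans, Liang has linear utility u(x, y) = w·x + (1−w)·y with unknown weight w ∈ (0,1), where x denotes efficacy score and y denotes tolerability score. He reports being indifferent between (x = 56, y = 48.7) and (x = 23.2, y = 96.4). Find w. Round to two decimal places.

w = 0.59

Indifference: w·56 + (1−w)·48.7 = w·23.2 + (1−w)·96.4.
Collecting terms: w·32.8 = (1−w)·47.7.
The marginal rate of substitution is 47.7/32.8, so w = 47.7/(32.8+47.7) = 0.59.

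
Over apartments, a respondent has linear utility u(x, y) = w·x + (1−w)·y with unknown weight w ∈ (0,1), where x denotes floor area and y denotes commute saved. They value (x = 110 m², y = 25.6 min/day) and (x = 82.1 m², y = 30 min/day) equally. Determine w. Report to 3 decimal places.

u(110,25.6) = u(82.1,30) means w·110 + (1−w)·25.6 = w·82.1 + (1−w)·30.
Collecting terms: w·27.9 = (1−w)·4.4.
Hence w = 4.4/(27.9+4.4) = 4.4/32.3 = 0.136.

w = 0.136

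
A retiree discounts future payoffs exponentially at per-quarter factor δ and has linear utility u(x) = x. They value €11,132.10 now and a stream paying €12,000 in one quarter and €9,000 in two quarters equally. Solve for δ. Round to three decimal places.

δ ≈ 0.630

Equating present values: 11132.10 = 12000δ + 9000δ².
So 9000δ² + 12000δ − 11132.10 = 0.
δ = (−12000 + √(12000² + 4·9000·11132.10)) / (2·9000) = (−12000 + √544755600.00) / 18000 ≈ 0.630.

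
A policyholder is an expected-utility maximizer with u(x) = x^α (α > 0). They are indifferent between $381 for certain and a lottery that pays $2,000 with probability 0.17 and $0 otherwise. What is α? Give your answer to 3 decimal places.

α ≈ 1.069

Since u(0) = 0, the lottery's EU is 0.17·2000^α.
Equating: 381^α = 0.17·2000^α, i.e. 0.1905^α = 0.17.
Taking logs: α·ln(381/2000) = ln(0.17), so α = -1.771957 / -1.658103 ≈ 1.069.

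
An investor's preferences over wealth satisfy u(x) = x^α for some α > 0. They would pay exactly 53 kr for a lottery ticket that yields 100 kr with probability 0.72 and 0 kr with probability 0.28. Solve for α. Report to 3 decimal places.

α ≈ 0.517

The lottery's expected utility is 0.72·u(100) + 0.28·u(0) = 0.72·100^α (since u(0) = 0 for α > 0).
Setting u(53) equal to that: 53^α = 0.72·100^α ⇒ (53/100)^α = 0.72.
Take logs: α = ln 0.72 / ln(53/100) ≈ 0.51743.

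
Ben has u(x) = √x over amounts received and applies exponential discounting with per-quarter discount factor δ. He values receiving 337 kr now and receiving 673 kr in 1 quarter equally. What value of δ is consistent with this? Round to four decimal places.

Indifference means u(337) = δ · u(673), so δ = u(337)/u(673).
With u(x) = √x: δ = √337/√673 = √(337/673) = 0.70763.

δ ≈ 0.7076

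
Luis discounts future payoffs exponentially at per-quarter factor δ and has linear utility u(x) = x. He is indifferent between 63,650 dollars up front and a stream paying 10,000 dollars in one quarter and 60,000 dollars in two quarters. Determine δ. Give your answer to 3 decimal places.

Present value of the stream is 10000·δ + 60000·δ². Indifference gives 10000δ + 60000δ² = 63650.
That is, 60000δ² + 10000δ − 63650 = 0, a quadratic in δ.
δ = (−10000 + √(10000² + 4·60000·63650)) / (2·60000) = (−10000 + √15376000000.00) / 120000 ≈ 0.950.

δ ≈ 0.950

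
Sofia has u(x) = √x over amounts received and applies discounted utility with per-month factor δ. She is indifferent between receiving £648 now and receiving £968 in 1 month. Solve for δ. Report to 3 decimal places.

Indifference means u(648) = δ · u(968), so δ = u(648)/u(968).
Since u(x) = √x, δ = √(648/968) = 0.81818.

δ ≈ 0.818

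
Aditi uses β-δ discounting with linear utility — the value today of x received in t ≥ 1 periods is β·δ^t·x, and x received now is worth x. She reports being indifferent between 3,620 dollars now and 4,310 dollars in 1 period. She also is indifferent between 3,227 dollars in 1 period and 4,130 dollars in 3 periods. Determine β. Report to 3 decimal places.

The second indifference involves only future payoffs, so β cancels: β·δ^1·3227 = β·δ^3·4130, giving δ^2 = 3227/4130 = 0.78136, so δ = 0.88394.
Now use the now-vs-future pair: 3620 = β·δ·4310 gives β = 3620/(0.88394·4310) ≈ 0.950.

β ≈ 0.950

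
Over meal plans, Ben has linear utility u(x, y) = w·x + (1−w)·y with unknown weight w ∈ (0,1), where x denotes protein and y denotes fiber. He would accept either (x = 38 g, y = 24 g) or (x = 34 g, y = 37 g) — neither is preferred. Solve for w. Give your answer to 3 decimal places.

u(38,24) = u(34,37) means w·38 + (1−w)·24 = w·34 + (1−w)·37.
w·(38−34) = (1−w)·(37−24), i.e. w·4 = (1−w)·13.
So w/(1−w) = 13/4 = 3.2500, giving w = 13/(4+13) = 0.765.

w = 0.765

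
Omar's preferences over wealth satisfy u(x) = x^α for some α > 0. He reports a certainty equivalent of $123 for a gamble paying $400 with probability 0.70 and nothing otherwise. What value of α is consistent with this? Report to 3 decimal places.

Since u(0) = 0, the lottery's EU is 0.70·400^α.
Equating: 123^α = 0.70·400^α, i.e. 0.3075^α = 0.70.
Taking logs: α·ln(123/400) = ln(0.70), so α = -0.356675 / -1.179280 ≈ 0.302.

α ≈ 0.302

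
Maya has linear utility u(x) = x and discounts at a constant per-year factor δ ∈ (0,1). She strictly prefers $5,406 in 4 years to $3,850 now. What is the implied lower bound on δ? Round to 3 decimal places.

δ > 0.919

The preference means 3850 < δ^4·5406.
Hence δ^4 > 3850/5406 = 0.71217, and x ↦ x^(1/4) is increasing on (0,∞).
δ > 0.71217^(1/4) = 0.919.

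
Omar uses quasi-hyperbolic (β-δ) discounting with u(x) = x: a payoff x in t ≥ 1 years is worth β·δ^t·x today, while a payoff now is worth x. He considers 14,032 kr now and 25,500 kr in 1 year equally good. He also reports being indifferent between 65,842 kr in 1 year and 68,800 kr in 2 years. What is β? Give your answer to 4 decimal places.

From the later pair, β·δ^1·65842 = β·δ^2·68800; dividing through, δ = 65842/68800 = 0.95701.
Now use the now-vs-future pair: 14032 = β·δ·25500 gives β = 14032/(0.95701·25500) ≈ 0.5750.

β ≈ 0.5750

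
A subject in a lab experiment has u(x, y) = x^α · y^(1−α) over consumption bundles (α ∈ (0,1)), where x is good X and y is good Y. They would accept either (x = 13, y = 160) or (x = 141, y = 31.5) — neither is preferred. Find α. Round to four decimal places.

The Cobb–Douglas utilities coincide, so 13^α·160^(1−α) = 141^α·31.5^(1−α).
Rearrange to (13/141)^α = (31.5/160)^(1−α) and take logs: α·-2.3838105 = (1−α)·-1.6251863.
With A = -2.3838105 and B = -1.6251863: α·A = (1−α)·B, so α = B/(A+B) = -1.6251863/-4.0089968 ≈ 0.4054.

α ≈ 0.4054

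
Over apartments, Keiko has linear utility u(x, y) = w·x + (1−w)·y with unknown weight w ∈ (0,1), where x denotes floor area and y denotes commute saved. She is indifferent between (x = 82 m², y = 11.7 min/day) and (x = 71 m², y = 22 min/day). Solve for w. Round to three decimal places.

w = 0.484

Indifference: w·82 + (1−w)·11.7 = w·71 + (1−w)·22.
w·(82−71) = (1−w)·(22−11.7), i.e. w·11 = (1−w)·10.3.
So w/(1−w) = 10.3/11 = 0.9364, giving w = 10.3/(11+10.3) = 0.484.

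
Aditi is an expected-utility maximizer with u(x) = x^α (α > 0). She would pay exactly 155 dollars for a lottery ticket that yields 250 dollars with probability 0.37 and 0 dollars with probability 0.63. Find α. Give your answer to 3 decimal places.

The lottery's expected utility is 0.37·u(250) + 0.63·u(0) = 0.37·250^α (since u(0) = 0 for α > 0).
Indifference: 155^α = 0.37·250^α, so (155/250)^α = 0.37.
Taking logs: α·ln(155/250) = ln(0.37), so α = -0.994252 / -0.478036 ≈ 2.080.

α ≈ 2.080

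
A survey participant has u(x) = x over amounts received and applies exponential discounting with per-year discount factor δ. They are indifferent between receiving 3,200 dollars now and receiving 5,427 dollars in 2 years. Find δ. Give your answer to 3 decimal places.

δ ≈ 0.768

Indifference means u(3200) = δ^2 · u(5427), so δ^2 = u(3200)/u(5427).
With u(x) = x: δ^2 = 3200/5427 = 0.58964.
Hence δ = (0.58964)^(1/2) = 0.76788.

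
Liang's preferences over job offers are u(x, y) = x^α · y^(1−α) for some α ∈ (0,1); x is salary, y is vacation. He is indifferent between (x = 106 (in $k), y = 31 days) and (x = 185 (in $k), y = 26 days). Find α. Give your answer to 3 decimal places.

α ≈ 0.240

Set the two utilities equal: 106^α·31^(1−α) = 185^α·26^(1−α).
(106/185)^α = (26/31)^(1−α); take logs: α·ln(106/185) = (1−α)·ln(26/31), i.e. α·-0.556917 = (1−α)·-0.175891.
With A = -0.556917 and B = -0.175891: α·A = (1−α)·B, so α = B/(A+B) = -0.175891/-0.732808 ≈ 0.240.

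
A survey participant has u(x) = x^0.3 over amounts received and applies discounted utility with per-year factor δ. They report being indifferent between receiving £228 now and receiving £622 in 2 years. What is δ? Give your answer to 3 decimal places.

δ ≈ 0.860

Indifference means u(228) = δ^2 · u(622), so δ^2 = u(228)/u(622).
With u(x) = x^0.3: δ^2 = 228^0.3/622^0.3 = (228/622)^0.3 = 0.74002.
Hence δ = (0.74002)^(1/2) = 0.86024.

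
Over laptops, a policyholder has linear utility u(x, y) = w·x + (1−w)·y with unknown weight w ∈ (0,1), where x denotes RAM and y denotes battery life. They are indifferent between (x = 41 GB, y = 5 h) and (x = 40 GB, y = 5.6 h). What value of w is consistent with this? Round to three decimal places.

Indifference: w·41 + (1−w)·5 = w·40 + (1−w)·5.6.
w·(41−40) = (1−w)·(5.6−5), i.e. w·1 = (1−w)·0.6.
The marginal rate of substitution is 0.6/1, so w = 0.6/(1+0.6) = 0.375.

w = 0.375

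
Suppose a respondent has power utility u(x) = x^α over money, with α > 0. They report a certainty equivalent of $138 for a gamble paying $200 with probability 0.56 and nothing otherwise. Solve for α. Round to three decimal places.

α ≈ 1.563

EU(lottery) = 0.56·200^α + 0.44·0 = 0.56·200^α.
Equating: 138^α = 0.56·200^α, i.e. 0.6900^α = 0.56.
Taking logs: α·ln(138/200) = ln(0.56), so α = -0.579818 / -0.371064 ≈ 1.563.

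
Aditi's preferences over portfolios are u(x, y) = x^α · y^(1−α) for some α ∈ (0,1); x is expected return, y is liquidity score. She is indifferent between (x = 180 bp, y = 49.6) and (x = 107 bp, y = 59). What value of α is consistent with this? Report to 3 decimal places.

α ≈ 0.250

Indifference: 180^α · 49.6^(1−α) = 107^α · 59^(1−α).
(180/107)^α = (59/49.6)^(1−α); take logs: α·ln(180/107) = (1−α)·ln(59/49.6), i.e. α·0.520128 = (1−α)·0.173547.
Thus α·(0.693675) = 0.173547, so α = 0.173547/0.693675 ≈ 0.250.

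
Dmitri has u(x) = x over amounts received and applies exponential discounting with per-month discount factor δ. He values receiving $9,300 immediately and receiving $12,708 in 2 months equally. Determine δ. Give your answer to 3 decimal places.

δ ≈ 0.855

Equating discounted utilities: u(9300) = δ^2·u(12708) ⇒ δ^2 = u(9300)/u(12708).
With u(x) = x: δ^2 = 9300/12708 = 0.73182.
So δ = 0.73182^(1/2) ≈ 0.855.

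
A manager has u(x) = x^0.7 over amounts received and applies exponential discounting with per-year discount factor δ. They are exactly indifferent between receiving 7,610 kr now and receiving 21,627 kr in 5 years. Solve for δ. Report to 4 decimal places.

δ ≈ 0.8640

Equating discounted utilities: u(7610) = δ^5·u(21627) ⇒ δ^5 = u(7610)/u(21627).
With u(x) = x^0.7: δ^5 = 7610^0.7/21627^0.7 = (7610/21627)^0.7 = 0.48136.
So δ = 0.48136^(1/5) ≈ 0.8640.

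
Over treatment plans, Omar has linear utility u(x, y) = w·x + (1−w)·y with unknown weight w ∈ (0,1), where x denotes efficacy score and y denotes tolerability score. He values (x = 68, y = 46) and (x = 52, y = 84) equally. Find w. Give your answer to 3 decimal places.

w = 0.704

Indifference: w·68 + (1−w)·46 = w·52 + (1−w)·84.
Rearranging, 16·w − 38·(1−w) = 0.
The marginal rate of substitution is 38/16, so w = 38/(16+38) = 0.704.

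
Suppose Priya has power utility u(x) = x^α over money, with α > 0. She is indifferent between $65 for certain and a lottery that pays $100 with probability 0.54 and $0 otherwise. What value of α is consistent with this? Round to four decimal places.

α ≈ 1.4304

Since u(0) = 0, the lottery's EU is 0.54·100^α.
Setting u(65) equal to that: 65^α = 0.54·100^α ⇒ (65/100)^α = 0.54.
Take logs: α = ln 0.54 / ln(65/100) ≈ 1.430387.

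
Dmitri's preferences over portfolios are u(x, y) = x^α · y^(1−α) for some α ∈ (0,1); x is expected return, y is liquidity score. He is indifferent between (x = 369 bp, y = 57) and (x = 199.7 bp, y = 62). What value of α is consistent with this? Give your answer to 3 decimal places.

The Cobb–Douglas utilities coincide, so 369^α·57^(1−α) = 199.7^α·62^(1−α).
Rearrange to (369/199.7)^α = (62/57)^(1−α) and take logs: α·0.613980 = (1−α)·0.084083.
With A = 0.613980 and B = 0.084083: α·A = (1−α)·B, so α = B/(A+B) = 0.084083/0.698063 ≈ 0.120.

α ≈ 0.120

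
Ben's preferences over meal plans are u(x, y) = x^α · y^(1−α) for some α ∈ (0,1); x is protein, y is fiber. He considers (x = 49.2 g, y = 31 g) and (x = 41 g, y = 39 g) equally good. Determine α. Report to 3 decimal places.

α ≈ 0.557

Set the two utilities equal: 49.2^α·31^(1−α) = 41^α·39^(1−α).
Taking logs: α·ln 49.2 + (1−α)·ln 31 = α·ln 41 + (1−α)·ln 39, i.e. α·0.182322 = (1−α)·0.229574.
Thus α·(0.411896) = 0.229574, so α = 0.229574/0.411896 ≈ 0.557.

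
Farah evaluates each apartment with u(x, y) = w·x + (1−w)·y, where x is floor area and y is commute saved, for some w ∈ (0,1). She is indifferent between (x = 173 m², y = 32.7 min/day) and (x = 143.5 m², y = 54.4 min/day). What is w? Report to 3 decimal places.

w = 0.424

u(173,32.7) = u(143.5,54.4) means w·173 + (1−w)·32.7 = w·143.5 + (1−w)·54.4.
Collecting terms: w·29.5 = (1−w)·21.7.
Hence w = 21.7/(29.5+21.7) = 21.7/51.2 = 0.424.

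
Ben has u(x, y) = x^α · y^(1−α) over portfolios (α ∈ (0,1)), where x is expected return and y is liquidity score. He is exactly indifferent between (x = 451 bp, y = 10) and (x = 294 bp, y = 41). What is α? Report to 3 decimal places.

α ≈ 0.767

Indifference: 451^α · 10^(1−α) = 294^α · 41^(1−α).
Taking logs: α·ln 451 + (1−α)·ln 10 = α·ln 294 + (1−α)·ln 41, i.e. α·0.427888 = (1−α)·1.410987.
With A = 0.427888 and B = 1.410987: α·A = (1−α)·B, so α = B/(A+B) = 1.410987/1.838875 ≈ 0.767.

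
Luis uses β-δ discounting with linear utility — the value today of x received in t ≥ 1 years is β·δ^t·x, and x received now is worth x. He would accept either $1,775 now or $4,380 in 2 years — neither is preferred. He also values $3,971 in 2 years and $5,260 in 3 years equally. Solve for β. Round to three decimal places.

β ≈ 0.711

The second indifference involves only future payoffs, so β cancels: β·δ^2·3971 = β·δ^3·5260, giving δ = 3971/5260 = 0.75494.
Now use the now-vs-future pair: 1775 = β·δ^2·4380 gives β = 1775/(0.56994·4380) ≈ 0.711.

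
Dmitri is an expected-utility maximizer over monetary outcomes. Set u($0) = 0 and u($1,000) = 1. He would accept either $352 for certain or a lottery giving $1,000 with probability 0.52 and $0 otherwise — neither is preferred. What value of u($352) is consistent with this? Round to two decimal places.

u($352) equals the lottery's expected utility: 0.52·1 + 0.48·0 = 0.52.

0.52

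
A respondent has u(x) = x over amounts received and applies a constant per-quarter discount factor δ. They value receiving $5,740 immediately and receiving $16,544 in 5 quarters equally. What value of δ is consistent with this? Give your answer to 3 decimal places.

δ ≈ 0.809

The payoff in 5 quarters is discounted by δ^5, so u(5740) = δ^5·u(16544) and δ^5 = u(5740)/u(16544).
With u(x) = x: δ^5 = 5740/16544 = 0.34695.
Hence δ = (0.34695)^(1/5) = 0.80920.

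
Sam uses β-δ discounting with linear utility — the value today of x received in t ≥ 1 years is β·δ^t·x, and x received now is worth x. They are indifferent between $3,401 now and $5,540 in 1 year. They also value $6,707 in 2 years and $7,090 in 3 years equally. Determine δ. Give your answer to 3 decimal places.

From the later pair, β·δ^2·6707 = β·δ^3·7090; dividing through, δ = 6707/7090 = 0.94598.

δ ≈ 0.946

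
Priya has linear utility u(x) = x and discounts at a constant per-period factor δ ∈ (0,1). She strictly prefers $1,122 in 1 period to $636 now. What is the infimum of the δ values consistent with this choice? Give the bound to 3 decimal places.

δ > 0.567

Under u(x) = x this choice says 636 < δ·1122.
So δ > 636/1122 = 0.56684.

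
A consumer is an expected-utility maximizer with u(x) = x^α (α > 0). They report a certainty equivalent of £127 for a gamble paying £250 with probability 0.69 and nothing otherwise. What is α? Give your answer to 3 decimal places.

α ≈ 0.548

EU(lottery) = 0.69·250^α + 0.31·0 = 0.69·250^α.
Indifference: 127^α = 0.69·250^α, so (127/250)^α = 0.69.
α = ln(0.69) / ln(127/250) = -0.371064/-0.677274 ≈ 0.548.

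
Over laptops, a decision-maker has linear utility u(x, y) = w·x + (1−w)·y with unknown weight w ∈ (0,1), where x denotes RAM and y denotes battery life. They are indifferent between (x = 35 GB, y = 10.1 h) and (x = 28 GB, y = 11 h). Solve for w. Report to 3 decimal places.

w = 0.114

u(35,10.1) = u(28,11) means w·35 + (1−w)·10.1 = w·28 + (1−w)·11.
Collecting terms: w·7 = (1−w)·0.9.
So w/(1−w) = 0.9/7 = 0.1286, giving w = 0.9/(7+0.9) = 0.114.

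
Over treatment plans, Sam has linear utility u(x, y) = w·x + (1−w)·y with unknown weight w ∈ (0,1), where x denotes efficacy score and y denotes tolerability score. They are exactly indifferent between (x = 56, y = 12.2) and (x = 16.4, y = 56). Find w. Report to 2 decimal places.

Indifference: w·56 + (1−w)·12.2 = w·16.4 + (1−w)·56.
Rearranging, 39.6·w − 43.8·(1−w) = 0.
Hence w = 43.8/(39.6+43.8) = 43.8/83.4 = 0.53.

w = 0.53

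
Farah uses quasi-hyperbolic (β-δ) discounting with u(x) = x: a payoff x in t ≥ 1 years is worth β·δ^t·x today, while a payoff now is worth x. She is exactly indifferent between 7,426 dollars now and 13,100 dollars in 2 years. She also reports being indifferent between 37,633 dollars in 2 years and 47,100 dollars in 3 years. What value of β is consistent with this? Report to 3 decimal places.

β ≈ 0.888

Both payoffs in the second observation are in the future, so β drops out: δ^2·37633 = δ^3·47100 ⇒ δ = 37633/47100 = 0.79900.
The first indifference: 7426 = β·δ^2·13100, so β = 7426/(δ^2·13100) = 7426/(0.63840·13100) ≈ 0.888.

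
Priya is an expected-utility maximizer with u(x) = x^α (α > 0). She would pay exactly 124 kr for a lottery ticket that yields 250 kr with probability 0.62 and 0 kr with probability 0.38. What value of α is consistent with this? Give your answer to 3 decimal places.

EU(lottery) = 0.62·250^α + 0.38·0 = 0.62·250^α.
Setting u(124) equal to that: 124^α = 0.62·250^α ⇒ (124/250)^α = 0.62.
α = ln(0.62) / ln(124/250) = -0.478036/-0.701179 ≈ 0.682.

α ≈ 0.682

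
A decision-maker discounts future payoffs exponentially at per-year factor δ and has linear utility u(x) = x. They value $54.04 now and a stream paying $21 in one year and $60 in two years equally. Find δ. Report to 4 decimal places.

Present value of the stream is 21·δ + 60·δ². Indifference gives 21δ + 60δ² = 54.04.
So 60δ² + 21δ − 54.04 = 0.
By the quadratic formula (taking the positive root), δ = (−21 + √13410.60) / 120 ≈ 0.7900.

δ ≈ 0.7900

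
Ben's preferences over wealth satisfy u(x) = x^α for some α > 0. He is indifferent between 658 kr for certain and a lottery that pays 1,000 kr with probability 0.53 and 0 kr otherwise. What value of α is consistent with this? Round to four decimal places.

α ≈ 1.5169

Since u(0) = 0, the lottery's EU is 0.53·1000^α.
Indifference: 658^α = 0.53·1000^α, so (658/1000)^α = 0.53.
Take logs: α = ln 0.53 / ln(658/1000) ≈ 1.516850.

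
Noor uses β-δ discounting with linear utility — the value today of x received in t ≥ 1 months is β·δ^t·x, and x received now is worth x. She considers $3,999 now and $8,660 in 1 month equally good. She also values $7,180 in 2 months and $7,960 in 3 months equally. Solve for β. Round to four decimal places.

The second indifference involves only future payoffs, so β cancels: β·δ^2·7180 = β·δ^3·7960, giving δ = 7180/7960 = 0.90201.
Now use the now-vs-future pair: 3999 = β·δ·8660 gives β = 3999/(0.90201·8660) ≈ 0.5119.

β ≈ 0.5119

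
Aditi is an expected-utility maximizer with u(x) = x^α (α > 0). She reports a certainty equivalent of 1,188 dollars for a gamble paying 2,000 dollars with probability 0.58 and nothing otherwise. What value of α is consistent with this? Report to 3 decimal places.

α ≈ 1.046

Since u(0) = 0, the lottery's EU is 0.58·2000^α.
Indifference: 1188^α = 0.58·2000^α, so (1188/2000)^α = 0.58.
Take logs: α = ln 0.58 / ln(1188/2000) ≈ 1.04579.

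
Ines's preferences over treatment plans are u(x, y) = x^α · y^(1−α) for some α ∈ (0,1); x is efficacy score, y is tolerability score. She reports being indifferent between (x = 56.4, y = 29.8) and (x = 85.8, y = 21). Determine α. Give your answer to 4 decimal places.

α ≈ 0.4548

Set the two utilities equal: 56.4^α·29.8^(1−α) = 85.8^α·21^(1−α).
Rearrange to (56.4/85.8)^α = (21/29.8)^(1−α) and take logs: α·-0.4195498 = (1−α)·-0.3499860.
With A = -0.4195498 and B = -0.3499860: α·A = (1−α)·B, so α = B/(A+B) = -0.3499860/-0.7695358 ≈ 0.4548.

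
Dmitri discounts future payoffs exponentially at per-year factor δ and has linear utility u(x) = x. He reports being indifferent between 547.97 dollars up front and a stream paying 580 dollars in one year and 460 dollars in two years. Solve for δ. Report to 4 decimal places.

δ ≈ 0.6300

Equating present values: 547.97 = 580δ + 460δ².
Rearranged: 460δ² + 580δ − 547.97 = 0.
δ = (−580 + √(580² + 4·460·547.97)) / (2·460) = (−580 + √1344664.80) / 920 ≈ 0.6300.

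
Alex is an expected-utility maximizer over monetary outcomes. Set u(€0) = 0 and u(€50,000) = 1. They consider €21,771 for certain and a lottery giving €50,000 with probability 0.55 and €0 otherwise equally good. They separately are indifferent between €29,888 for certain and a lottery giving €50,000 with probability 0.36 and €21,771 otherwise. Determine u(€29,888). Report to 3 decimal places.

The first gamble pins u(€21,771): it must equal 0.55·1 + 0.45·0 = 0.55.
The second indifference gives u(€29,888) = 0.36·u(€50,000) + 0.64·u(€21,771) = 0.36·1.00 + 0.64·0.55 = 0.7120.

0.712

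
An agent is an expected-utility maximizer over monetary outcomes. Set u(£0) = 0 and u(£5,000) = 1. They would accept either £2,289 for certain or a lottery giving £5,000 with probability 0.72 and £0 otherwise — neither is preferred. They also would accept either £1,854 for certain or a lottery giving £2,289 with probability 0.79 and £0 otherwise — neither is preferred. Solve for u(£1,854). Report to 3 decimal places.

From the first indifference, u(£2,289) = 0.72·u(£5,000) + 0.28·u(£0) = 0.72·1 + 0.28·0 = 0.72.
Then u(£1,854) = 0.79·u(£2,289) + 0.21·u(£0) = 0.79·0.72 + 0.21·0.00 = 0.5688.

0.569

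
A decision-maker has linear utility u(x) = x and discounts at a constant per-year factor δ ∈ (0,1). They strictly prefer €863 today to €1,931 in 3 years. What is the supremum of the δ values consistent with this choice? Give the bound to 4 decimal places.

δ < 0.7646

Under u(x) = x this choice says 863 > δ^3·1931.
Dividing by 1931: δ^3 < 0.44692. Both sides are positive, so the cube root keeps the direction.
δ < (863/1931)^(1/3) ≈ 0.7646.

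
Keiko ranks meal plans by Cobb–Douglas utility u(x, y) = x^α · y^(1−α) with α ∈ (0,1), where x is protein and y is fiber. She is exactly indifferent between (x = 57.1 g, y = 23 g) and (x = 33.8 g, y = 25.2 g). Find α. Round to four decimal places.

α ≈ 0.1484

Set the two utilities equal: 57.1^α·23^(1−α) = 33.8^α·25.2^(1−α).
Rearrange to (57.1/33.8)^α = (25.2/23)^(1−α) and take logs: α·0.5243433 = (1−α)·0.0913498.
Thus α·(0.6156931) = 0.0913498, so α = 0.0913498/0.6156931 ≈ 0.1484.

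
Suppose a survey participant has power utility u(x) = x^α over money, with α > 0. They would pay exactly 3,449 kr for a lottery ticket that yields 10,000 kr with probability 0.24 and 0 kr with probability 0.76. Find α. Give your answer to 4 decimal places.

The lottery's expected utility is 0.24·u(10000) + 0.76·u(0) = 0.24·10000^α (since u(0) = 0 for α > 0).
Equating: 3449^α = 0.24·10000^α, i.e. 0.3449^α = 0.24.
Take logs: α = ln 0.24 / ln(3449/10000) ≈ 1.340644.

α ≈ 1.3406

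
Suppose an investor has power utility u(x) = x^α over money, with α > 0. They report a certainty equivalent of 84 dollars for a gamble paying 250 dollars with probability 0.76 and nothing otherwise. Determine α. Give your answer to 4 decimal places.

α ≈ 0.2516

EU(lottery) = 0.76·250^α + 0.24·0 = 0.76·250^α.
Setting u(84) equal to that: 84^α = 0.76·250^α ⇒ (84/250)^α = 0.76.
Taking logs: α·ln(84/250) = ln(0.76), so α = -0.2744368 / -1.0906441 ≈ 0.2516.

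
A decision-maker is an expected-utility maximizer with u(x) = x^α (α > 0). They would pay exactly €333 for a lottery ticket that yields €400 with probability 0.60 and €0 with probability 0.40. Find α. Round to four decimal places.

EU(lottery) = 0.60·400^α + 0.40·0 = 0.60·400^α.
Indifference: 333^α = 0.60·400^α, so (333/400)^α = 0.60.
Take logs: α = ln 0.60 / ln(333/400) ≈ 2.786493.

α ≈ 2.7865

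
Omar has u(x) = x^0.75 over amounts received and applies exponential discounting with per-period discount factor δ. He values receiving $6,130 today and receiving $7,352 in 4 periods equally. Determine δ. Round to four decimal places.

δ ≈ 0.9665

Equating discounted utilities: u(6130) = δ^4·u(7352) ⇒ δ^4 = u(6130)/u(7352).
With u(x) = x^0.75: δ^4 = 6130^0.75/7352^0.75 = (6130/7352)^0.75 = 0.87255.
Taking the 4th root: δ = 0.87255^(1/4) ≈ 0.9665.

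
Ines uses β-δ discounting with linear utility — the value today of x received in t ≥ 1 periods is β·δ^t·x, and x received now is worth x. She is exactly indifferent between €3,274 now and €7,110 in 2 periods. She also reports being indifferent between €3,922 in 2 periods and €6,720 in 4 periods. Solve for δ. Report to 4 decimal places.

From the later pair, β·δ^2·3922 = β·δ^4·6720; dividing through, δ^2 = 3922/6720 = 0.58363, so δ = 0.76396.

δ ≈ 0.7640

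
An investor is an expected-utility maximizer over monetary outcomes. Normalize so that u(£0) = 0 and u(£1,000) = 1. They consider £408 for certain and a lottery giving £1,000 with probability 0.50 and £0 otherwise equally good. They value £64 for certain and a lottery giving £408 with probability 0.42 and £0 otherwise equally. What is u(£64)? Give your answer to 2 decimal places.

From the first indifference, u(£408) = 0.50·u(£1,000) + 0.50·u(£0) = 0.50·1 + 0.50·0 = 0.50.
The second indifference gives u(£64) = 0.42·u(£408) + 0.58·u(£0) = 0.42·0.50 + 0.58·0.00 = 0.2100.

0.21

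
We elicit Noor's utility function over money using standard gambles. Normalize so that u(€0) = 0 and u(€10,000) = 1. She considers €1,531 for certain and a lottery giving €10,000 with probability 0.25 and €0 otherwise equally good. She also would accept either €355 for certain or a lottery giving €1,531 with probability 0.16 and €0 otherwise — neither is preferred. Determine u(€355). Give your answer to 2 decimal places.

0.04

From the first indifference, u(€1,531) = 0.25·u(€10,000) + 0.75·u(€0) = 0.25·1 + 0.75·0 = 0.25.
Chaining: u(€355) = 0.16·0.25 + 0.84·0.00 = 0.0400.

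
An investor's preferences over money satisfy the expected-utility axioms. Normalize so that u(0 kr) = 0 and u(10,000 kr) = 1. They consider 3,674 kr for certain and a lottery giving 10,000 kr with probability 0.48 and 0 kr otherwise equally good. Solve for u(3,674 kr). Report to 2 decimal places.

The indifference gives u(3,674 kr) = 0.48·u(10,000 kr) + 0.52·u(0 kr) = 0.48·1 + 0.52·0 = 0.48.

0.48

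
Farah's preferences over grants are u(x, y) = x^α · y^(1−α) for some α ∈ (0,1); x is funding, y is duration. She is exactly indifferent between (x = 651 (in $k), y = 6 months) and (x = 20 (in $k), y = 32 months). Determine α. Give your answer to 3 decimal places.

α ≈ 0.325

Set the two utilities equal: 651^α·6^(1−α) = 20^α·32^(1−α).
(651/20)^α = (32/6)^(1−α); take logs: α·ln(651/20) = (1−α)·ln(32/6), i.e. α·3.482777 = (1−α)·1.673976.
With A = 3.482777 and B = 1.673976: α·A = (1−α)·B, so α = B/(A+B) = 1.673976/5.156753 ≈ 0.325.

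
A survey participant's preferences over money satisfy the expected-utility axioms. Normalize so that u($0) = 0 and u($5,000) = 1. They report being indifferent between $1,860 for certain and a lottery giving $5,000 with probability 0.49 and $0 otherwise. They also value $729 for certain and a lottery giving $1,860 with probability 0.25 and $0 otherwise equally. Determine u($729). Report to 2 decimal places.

0.12

The first gamble pins u($1,860): it must equal 0.49·1 + 0.51·0 = 0.49.
Chaining: u($729) = 0.25·0.49 + 0.75·0.00 = 0.1225.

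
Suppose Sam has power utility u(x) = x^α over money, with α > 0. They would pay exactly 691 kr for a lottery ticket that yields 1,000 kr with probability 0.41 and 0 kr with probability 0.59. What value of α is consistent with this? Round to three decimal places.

Since u(0) = 0, the lottery's EU is 0.41·1000^α.
Equating: 691^α = 0.41·1000^α, i.e. 0.6910^α = 0.41.
Take logs: α = ln 0.41 / ln(691/1000) ≈ 2.41223.

α ≈ 2.412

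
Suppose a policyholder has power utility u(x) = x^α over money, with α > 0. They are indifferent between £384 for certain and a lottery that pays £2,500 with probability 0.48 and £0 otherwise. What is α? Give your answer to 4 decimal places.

EU(lottery) = 0.48·2500^α + 0.52·0 = 0.48·2500^α.
Indifference: 384^α = 0.48·2500^α, so (384/2500)^α = 0.48.
Taking logs: α·ln(384/2500) = ln(0.48), so α = -0.7339692 / -1.8734035 ≈ 0.3918.

α ≈ 0.3918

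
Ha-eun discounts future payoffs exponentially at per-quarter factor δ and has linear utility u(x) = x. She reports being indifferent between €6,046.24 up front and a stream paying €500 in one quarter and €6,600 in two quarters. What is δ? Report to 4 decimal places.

δ ≈ 0.9200

Present value of the stream is 500·δ + 6600·δ². Indifference gives 500δ + 6600δ² = 6046.24.
Rearranged: 6600δ² + 500δ − 6046.24 = 0.
δ = (−500 + √(500² + 4·6600·6046.24)) / (2·6600) = (−500 + √159870736.00) / 13200 ≈ 0.9200.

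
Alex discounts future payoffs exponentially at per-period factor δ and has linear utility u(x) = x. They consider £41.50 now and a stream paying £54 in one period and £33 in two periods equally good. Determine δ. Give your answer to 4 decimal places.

δ ≈ 0.5700

Equating present values: 41.50 = 54δ + 33δ².
So 33δ² + 54δ − 41.50 = 0.
δ = (−54 + √(54² + 4·33·41.50)) / (2·33) = (−54 + √8394.00) / 66 ≈ 0.5700.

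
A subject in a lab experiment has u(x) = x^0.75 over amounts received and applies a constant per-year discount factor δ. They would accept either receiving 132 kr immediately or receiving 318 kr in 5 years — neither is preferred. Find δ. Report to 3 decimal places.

δ ≈ 0.876

Indifference means u(132) = δ^5 · u(318), so δ^5 = u(132)/u(318).
With u(x) = x^0.75: δ^5 = 132^0.75/318^0.75 = (132/318)^0.75 = 0.51714.
Taking the 5th root: δ = 0.51714^(1/5) ≈ 0.876.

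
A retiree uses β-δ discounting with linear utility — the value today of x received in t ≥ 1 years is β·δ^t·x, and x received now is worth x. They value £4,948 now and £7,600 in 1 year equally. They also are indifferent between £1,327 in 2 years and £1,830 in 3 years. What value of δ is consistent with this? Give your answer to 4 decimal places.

From the later pair, β·δ^2·1327 = β·δ^3·1830; dividing through, δ = 1327/1830 = 0.72514.

δ ≈ 0.7251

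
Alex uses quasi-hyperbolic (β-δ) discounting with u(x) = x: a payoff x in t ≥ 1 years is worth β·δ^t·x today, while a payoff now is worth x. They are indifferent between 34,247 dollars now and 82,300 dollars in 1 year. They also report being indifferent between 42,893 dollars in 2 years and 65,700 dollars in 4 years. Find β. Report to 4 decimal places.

β ≈ 0.5150

The second indifference involves only future payoffs, so β cancels: β·δ^2·42893 = β·δ^4·65700, giving δ^2 = 42893/65700 = 0.65286, so δ = 0.80800.
Substituting δ into 34247 = β·δ·82300: β = 34247/(66498.272) ≈ 0.5150.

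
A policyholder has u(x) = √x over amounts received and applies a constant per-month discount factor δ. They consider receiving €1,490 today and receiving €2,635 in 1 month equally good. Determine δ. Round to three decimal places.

Indifference means u(1490) = δ · u(2635), so δ = u(1490)/u(2635).
Since u(x) = √x, δ = √(1490/2635) = 0.75197.

δ ≈ 0.752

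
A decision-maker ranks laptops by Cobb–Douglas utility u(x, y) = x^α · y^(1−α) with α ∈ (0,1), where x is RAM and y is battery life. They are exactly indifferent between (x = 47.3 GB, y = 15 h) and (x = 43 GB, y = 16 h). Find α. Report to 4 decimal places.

The Cobb–Douglas utilities coincide, so 47.3^α·15^(1−α) = 43^α·16^(1−α).
Taking logs: α·ln 47.3 + (1−α)·ln 15 = α·ln 43 + (1−α)·ln 16, i.e. α·0.0953102 = (1−α)·0.0645385.
With A = 0.0953102 and B = 0.0645385: α·A = (1−α)·B, so α = B/(A+B) = 0.0645385/0.1598487 ≈ 0.4037.

α ≈ 0.4037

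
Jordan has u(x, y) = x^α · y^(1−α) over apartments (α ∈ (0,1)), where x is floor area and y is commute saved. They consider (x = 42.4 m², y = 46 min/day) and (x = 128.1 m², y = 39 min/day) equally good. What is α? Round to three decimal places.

α ≈ 0.130

Set the two utilities equal: 42.4^α·46^(1−α) = 128.1^α·39^(1−α).
Rearrange to (42.4/128.1)^α = (39/46)^(1−α) and take logs: α·-1.105663 = (1−α)·-0.165080.
With A = -1.105663 and B = -0.165080: α·A = (1−α)·B, so α = B/(A+B) = -0.165080/-1.270743 ≈ 0.130.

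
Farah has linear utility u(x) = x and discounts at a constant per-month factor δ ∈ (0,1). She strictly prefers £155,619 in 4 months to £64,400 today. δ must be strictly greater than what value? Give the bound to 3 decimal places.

δ > 0.802

The preference means 64400 < δ^4·155619.
Dividing by 155619: δ^4 > 0.41383. Both sides are positive, so the 4th root keeps the direction.
δ > 0.41383^(1/4) = 0.802.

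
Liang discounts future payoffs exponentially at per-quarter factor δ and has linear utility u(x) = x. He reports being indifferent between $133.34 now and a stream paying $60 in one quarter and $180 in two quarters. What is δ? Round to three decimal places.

δ ≈ 0.710

The stream is worth 60δ + 180δ² today, so 60δ + 180δ² = 133.34.
That is, 180δ² + 60δ − 133.34 = 0, a quadratic in δ.
δ = (−60 + √(60² + 4·180·133.34)) / (2·180) = (−60 + √99604.80) / 360 ≈ 0.710.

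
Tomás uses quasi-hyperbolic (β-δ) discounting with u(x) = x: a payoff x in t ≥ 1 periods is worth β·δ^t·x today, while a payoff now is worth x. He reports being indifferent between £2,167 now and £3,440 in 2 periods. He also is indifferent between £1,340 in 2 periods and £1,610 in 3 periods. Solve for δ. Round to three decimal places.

δ ≈ 0.832

Both payoffs in the second observation are in the future, so β drops out: δ^2·1340 = δ^3·1610 ⇒ δ = 1340/1610 = 0.83230.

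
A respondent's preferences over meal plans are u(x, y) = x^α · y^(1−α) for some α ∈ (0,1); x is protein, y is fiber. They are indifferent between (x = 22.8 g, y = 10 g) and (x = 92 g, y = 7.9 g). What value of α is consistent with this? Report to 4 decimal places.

Set the two utilities equal: 22.8^α·10^(1−α) = 92^α·7.9^(1−α).
Rearrange to (22.8/92)^α = (7.9/10)^(1−α) and take logs: α·-1.3950280 = (1−α)·-0.2357223.
So α/(1−α) = (-0.2357223)/(-1.3950280) = 0.1689732, and α = 0.1689732/1.1689732 ≈ 0.1445.

α ≈ 0.1445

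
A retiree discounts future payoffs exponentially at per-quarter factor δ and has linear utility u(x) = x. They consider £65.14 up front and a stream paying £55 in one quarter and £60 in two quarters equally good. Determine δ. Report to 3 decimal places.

Present value of the stream is 55·δ + 60·δ². Indifference gives 55δ + 60δ² = 65.14.
Rearranged: 60δ² + 55δ − 65.14 = 0.
By the quadratic formula (taking the positive root), δ = (−55 + √18658.60) / 120 ≈ 0.680.

δ ≈ 0.680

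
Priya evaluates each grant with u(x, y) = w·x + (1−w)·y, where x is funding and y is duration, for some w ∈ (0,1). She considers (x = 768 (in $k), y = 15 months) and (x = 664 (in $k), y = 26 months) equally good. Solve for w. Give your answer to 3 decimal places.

u(768,15) = u(664,26) means w·768 + (1−w)·15 = w·664 + (1−w)·26.
Rearranging, 104·w − 11·(1−w) = 0.
So w/(1−w) = 11/104 = 0.1058, giving w = 11/(104+11) = 0.096.

w = 0.096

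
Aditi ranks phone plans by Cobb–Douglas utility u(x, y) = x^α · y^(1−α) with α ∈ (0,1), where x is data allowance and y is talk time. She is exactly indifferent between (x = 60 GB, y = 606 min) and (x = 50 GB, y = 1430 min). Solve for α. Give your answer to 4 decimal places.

α ≈ 0.8248

The Cobb–Douglas utilities coincide, so 60^α·606^(1−α) = 50^α·1430^(1−α).
Taking logs: α·ln 60 + (1−α)·ln 606 = α·ln 50 + (1−α)·ln 1430, i.e. α·0.1823216 = (1−α)·0.8585497.
So α/(1−α) = (0.8585497)/(0.1823216) = 4.7089851, and α = 4.7089851/5.7089851 ≈ 0.8248.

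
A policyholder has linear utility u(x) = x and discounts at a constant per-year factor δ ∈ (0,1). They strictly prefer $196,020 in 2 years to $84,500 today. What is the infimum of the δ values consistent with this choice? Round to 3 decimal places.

δ > 0.657

Under u(x) = x this choice says 84500 < δ^2·196020.
Hence δ^2 > 84500/196020 = 0.43108, and x ↦ x^(1/2) is increasing on (0,∞).
δ > 0.43108^(1/2) = 0.657.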